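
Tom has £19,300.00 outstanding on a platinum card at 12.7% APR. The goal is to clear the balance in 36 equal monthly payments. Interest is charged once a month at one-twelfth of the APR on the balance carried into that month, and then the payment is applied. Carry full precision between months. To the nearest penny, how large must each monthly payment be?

£647.51

Monthly rate r = 12.7%/12 = 1.05833% = 0.0105833.
Level-payment amortization: P = B₀·r / (1 − (1+r)^(−n)) = 19300.00·0.0105833 / (1 − 1.01058^(−36)).
Denominator 1 − (1+r)^(−36) = 0.31545301.
P = 204.258 / 0.31545301 ≈ 647.51.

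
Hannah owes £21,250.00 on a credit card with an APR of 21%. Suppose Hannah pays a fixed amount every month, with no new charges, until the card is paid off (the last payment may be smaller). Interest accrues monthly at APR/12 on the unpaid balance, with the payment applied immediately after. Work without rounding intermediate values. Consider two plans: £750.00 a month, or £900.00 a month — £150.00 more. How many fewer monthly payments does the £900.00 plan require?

Monthly rate r = 21%/12 = 1.75% = 0.0175.
At £750.00/mo: n = ⌈−ln(1 − rB₀/P)/ln(1+r)⌉ = 40 payments (last £358.34); total interest = total paid − £21,250.00 = £8,358.34.
At £900.00/mo: 31 payments (last £655.34); total interest £6,405.34.
Payments saved = 40 − 31 = 9.

9 fewer payments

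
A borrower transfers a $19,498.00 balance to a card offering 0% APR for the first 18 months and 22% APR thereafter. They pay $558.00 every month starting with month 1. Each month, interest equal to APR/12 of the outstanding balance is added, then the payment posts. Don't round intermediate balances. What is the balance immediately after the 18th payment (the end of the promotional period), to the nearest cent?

Promo months 1–18 at r₀ = 0%/12 = 0; months 19+ at r₁ = 22%/12 = 0.0183333.
After month 18 (no interest yet): B = $19,498.00 − 18·$558.00 = $9,454.00.

$9,454.00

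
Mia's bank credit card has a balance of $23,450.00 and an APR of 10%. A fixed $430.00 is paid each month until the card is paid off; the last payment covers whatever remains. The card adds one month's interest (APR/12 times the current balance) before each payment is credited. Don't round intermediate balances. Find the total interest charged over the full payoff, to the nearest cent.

Monthly rate r = 10%/12 = 0.833333% = 0.00833333.
Payoff takes n = ⌈−ln(1 − rB₀/P)/ln(1+r)⌉ = ⌈73.019⌉ = 74 payments; the last is $8.41.
Total paid = 73·$430.00 + $8.41 = $31,398.41.
Total interest = total paid − principal = $31,398.41 − $23,450.00 = $7,948.41.

$7,948.41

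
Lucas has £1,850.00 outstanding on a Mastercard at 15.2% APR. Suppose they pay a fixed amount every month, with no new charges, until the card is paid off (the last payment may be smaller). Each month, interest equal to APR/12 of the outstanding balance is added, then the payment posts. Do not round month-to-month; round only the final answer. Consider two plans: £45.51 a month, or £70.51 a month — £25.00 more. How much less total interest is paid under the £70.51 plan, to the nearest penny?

£352.62

Monthly rate r = 15.2%/12 = 1.26667% = 0.0126667.
At £45.51/mo: n = ⌈−ln(1 − rB₀/P)/ln(1+r)⌉ = 58 payments (last £21.57); total interest = total paid − £1,850.00 = £765.64.
At £70.51/mo: 33 payments (last £6.70); total interest £413.02.
Interest saved = £765.64 − £413.02 = £352.62.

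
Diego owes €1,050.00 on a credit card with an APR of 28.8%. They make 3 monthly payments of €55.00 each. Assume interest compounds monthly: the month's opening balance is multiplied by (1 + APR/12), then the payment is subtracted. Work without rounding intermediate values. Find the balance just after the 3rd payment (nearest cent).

€958.44

Monthly rate r = 28.8%/12 = 2.4% = 0.024.
Each month: B ← B·(1+r) − €55.00.
Month 1: interest €25.20; balance after payment €1,020.20.
Month 2: interest €24.48; balance after payment €989.68.
Month 3: interest €23.75; balance after payment €958.44.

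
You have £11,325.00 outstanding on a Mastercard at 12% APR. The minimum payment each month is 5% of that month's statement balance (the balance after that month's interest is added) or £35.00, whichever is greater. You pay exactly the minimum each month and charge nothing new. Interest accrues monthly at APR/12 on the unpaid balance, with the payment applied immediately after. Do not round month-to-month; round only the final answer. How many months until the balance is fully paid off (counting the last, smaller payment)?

90 months

Monthly rate r = 12%/12 = 1% = 0.01.
While 5% of the post-interest balance exceeds £35.00, each month B ← (B·(1+r))·(1 − 0.05), i.e. B shrinks by the factor (1+r)·0.95 = 0.9595.
This holds for months 1–68. Entering month 69 the balance is £680.92; 5% of the post-interest balance is now below £35.00, so the flat £35.00 minimum applies from here.
From month 69 a fixed £35.00 at rate r clears £680.92 in 22 more payments. Total: 68 + 22 = 90 months.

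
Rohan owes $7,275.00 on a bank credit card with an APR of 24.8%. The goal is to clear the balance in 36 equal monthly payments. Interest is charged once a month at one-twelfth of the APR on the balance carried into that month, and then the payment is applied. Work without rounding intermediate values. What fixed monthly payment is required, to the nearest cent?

Monthly rate r = 24.8%/12 = 2.06667% = 0.0206667.
Level-payment amortization: P = B₀·r / (1 − (1+r)^(−n)) = 7275.00·0.0206667 / (1 − 1.02067^(−36)).
Denominator 1 − (1+r)^(−36) = 0.521173188.
P = 150.35 / 0.521173188 ≈ 288.48.

$288.48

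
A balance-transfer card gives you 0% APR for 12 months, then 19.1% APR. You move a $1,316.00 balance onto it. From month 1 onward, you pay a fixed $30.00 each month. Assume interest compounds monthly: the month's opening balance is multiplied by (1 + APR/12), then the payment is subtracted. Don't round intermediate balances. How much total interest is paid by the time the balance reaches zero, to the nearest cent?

Promo months 1–12 at r₀ = 0%/12 = 0; months 13+ at r₁ = 19.1%/12 = 0.0159167.
After month 12 (no interest yet): B = $1,316.00 − 12·$30.00 = $956.00.
Then at r₁ with $30.00/mo: n₂ = −ln(1 − r₁·B/P)/ln(1+r₁) ≈ 44.81 → 45 more payments.
Total paid = 56·$30.00 + $24.46 = $1,704.46; interest = $1,704.46 − $1,316.00 = $388.46.

$388.46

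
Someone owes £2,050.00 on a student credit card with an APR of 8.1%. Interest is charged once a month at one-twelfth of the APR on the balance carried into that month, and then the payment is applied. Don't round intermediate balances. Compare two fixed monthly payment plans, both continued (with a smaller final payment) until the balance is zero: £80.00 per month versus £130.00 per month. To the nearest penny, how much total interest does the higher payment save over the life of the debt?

£83.54

Monthly rate r = 8.1%/12 = 0.675% = 0.00675.
At £80.00/mo: n = ⌈−ln(1 − rB₀/P)/ln(1+r)⌉ = 29 payments (last £18.45); total interest = total paid − £2,050.00 = £208.45.
At £130.00/mo: 17 payments (last £94.91); total interest £124.91.
Interest saved = £208.45 − £124.91 = £83.54.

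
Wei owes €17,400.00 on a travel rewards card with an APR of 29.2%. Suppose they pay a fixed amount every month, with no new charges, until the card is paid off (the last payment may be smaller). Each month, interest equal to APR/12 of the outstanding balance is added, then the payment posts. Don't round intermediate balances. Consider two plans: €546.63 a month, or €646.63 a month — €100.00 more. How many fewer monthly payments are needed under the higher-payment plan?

Monthly rate r = 29.2%/12 = 2.43333% = 0.0243333.
At €546.63/mo: n = ⌈−ln(1 − rB₀/P)/ln(1+r)⌉ = 62 payments (last €526.76); total interest = total paid − €17,400.00 = €16,471.19.
At €646.63/mo: 45 payments (last €155.36); total interest €11,207.08.
Payments saved = 62 − 45 = 17.

17 fewer payments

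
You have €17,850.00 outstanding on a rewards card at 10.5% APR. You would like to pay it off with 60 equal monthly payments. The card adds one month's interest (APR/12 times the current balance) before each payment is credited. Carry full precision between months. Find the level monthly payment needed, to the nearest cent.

€383.67

Monthly rate r = 10.5%/12 = 0.875% = 0.00875.
Level-payment amortization: P = B₀·r / (1 − (1+r)^(−n)) = 17850.00·0.00875 / (1 − 1.00875^(−60)).
Denominator 1 − (1+r)^(−60) = 0.407092238.
P = 156.188 / 0.407092238 ≈ 383.67.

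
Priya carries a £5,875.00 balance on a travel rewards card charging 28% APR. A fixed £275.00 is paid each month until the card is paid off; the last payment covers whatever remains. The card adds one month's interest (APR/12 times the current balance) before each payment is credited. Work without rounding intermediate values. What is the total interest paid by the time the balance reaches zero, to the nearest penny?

Monthly rate r = 28%/12 = 2.33333% = 0.0233333.
Payoff takes n = ⌈−ln(1 − rB₀/P)/ln(1+r)⌉ = ⌈29.920⌉ = 30 payments; the last is £253.33.
Total paid = 29·£275.00 + £253.33 = £8,228.33.
Total interest = total paid − principal = £8,228.33 − £5,875.00 = £2,353.33.

£2,353.33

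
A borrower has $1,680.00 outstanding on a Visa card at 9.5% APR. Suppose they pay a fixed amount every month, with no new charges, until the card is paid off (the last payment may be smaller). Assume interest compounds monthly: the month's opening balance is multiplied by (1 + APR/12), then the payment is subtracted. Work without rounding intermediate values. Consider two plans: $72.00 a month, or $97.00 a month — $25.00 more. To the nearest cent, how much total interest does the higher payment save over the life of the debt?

$50.61

Monthly rate r = 9.5%/12 = 0.791667% = 0.00791667.
At $72.00/mo: n = ⌈−ln(1 − rB₀/P)/ln(1+r)⌉ = 26 payments (last $64.75); total interest = total paid − $1,680.00 = $184.75.
At $97.00/mo: 19 payments (last $68.14); total interest $134.14.
Interest saved = $184.75 − $134.14 = $50.61.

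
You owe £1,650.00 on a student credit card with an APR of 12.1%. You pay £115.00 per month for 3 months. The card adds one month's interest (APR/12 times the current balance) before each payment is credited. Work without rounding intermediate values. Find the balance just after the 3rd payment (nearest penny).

£1,351.93

Monthly rate r = 12.1%/12 = 1.00833% = 0.0100833.
Each month: B ← B·(1+r) − £115.00.
Month 1: interest £16.64; balance after payment £1,551.64.
Month 2: interest £15.65; balance after payment £1,452.28.
Month 3: interest £14.64; balance after payment £1,351.93.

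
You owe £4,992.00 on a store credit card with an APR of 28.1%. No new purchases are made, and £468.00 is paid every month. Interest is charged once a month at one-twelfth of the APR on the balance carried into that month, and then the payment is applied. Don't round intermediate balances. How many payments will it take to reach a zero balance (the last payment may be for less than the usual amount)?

13 months

Monthly rate r = 28.1%/12 = 2.34167% = 0.0234167.
Recurrence: B ← B·(1+r) − £468.00.
Month 1: interest £116.90; balance after payment £4,640.90.
Month 2: interest £108.67; balance after payment £4,281.57.
Closed form: n = −ln(1 − rB₀/P)/ln(1+r) = −ln(0.75022)/ln(1.02342) ≈ 12.416, so the balance reaches zero during payment 13.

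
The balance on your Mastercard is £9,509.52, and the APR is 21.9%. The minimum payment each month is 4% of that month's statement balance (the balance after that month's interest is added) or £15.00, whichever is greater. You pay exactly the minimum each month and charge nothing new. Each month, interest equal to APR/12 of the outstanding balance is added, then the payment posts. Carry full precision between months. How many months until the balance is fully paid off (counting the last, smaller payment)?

176 months

Monthly rate r = 21.9%/12 = 1.825% = 0.01825.
While 4% of the post-interest balance exceeds £15.00, each month B ← (B·(1+r))·(1 − 0.04), i.e. B shrinks by the factor (1+r)·0.96 = 0.97752.
This holds for months 1–143. Entering month 144 the balance is £368.24; 4% of the post-interest balance is now below £15.00, so the flat £15.00 minimum applies from here.
From month 144 a fixed £15.00 at rate r clears £368.24 in 33 more payments. Total: 143 + 33 = 176 months.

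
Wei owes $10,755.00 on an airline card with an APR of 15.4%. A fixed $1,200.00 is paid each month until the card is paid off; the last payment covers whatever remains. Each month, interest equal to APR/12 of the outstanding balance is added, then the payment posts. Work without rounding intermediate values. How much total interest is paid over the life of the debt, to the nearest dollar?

$745

Monthly rate r = 15.4%/12 = 1.28333% = 0.0128333.
Payoff takes n = ⌈−ln(1 − rB₀/P)/ln(1+r)⌉ = ⌈9.582⌉ = 10 payments; the last is $700.47.
Total paid = 9·$1,200.00 + $700.47 = $11,500.47.
Total interest = total paid − principal = $11,500.47 − $10,755.00 = $745.47.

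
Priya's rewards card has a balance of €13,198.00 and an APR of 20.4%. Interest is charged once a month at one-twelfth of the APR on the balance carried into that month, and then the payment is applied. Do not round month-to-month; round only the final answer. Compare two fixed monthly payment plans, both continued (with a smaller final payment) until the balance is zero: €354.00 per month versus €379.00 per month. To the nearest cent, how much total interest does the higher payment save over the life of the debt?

Monthly rate r = 20.4%/12 = 1.7% = 0.017.
At €354.00/mo: n = ⌈−ln(1 − rB₀/P)/ln(1+r)⌉ = 60 payments (last €210.97); total interest = total paid − €13,198.00 = €7,898.97.
At €379.00/mo: 54 payments (last €69.00); total interest €6,958.00.
Interest saved = €7,898.97 − €6,958.00 = €940.97.

€940.97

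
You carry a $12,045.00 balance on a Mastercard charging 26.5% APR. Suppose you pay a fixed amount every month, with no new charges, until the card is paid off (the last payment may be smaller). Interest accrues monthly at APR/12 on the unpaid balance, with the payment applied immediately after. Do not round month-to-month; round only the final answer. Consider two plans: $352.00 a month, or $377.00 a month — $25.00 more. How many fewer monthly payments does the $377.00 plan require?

Monthly rate r = 26.5%/12 = 2.20833% = 0.0220833.
At $352.00/mo: n = ⌈−ln(1 − rB₀/P)/ln(1+r)⌉ = 65 payments (last $182.37); total interest = total paid − $12,045.00 = $10,665.37.
At $377.00/mo: 56 payments (last $367.59); total interest $9,057.59.
Payments saved = 65 − 56 = 9.

9 fewer payments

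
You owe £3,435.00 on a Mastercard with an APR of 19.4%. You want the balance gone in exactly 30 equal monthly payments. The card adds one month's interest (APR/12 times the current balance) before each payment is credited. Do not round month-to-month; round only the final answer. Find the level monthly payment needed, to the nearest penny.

Monthly rate r = 19.4%/12 = 1.61667% = 0.0161667.
Level-payment amortization: P = B₀·r / (1 − (1+r)^(−n)) = 3435.00·0.0161667 / (1 − 1.01617^(−30)).
Denominator 1 − (1+r)^(−30) = 0.38191008.
P = 55.5325 / 0.38191008 ≈ 145.41.

£145.41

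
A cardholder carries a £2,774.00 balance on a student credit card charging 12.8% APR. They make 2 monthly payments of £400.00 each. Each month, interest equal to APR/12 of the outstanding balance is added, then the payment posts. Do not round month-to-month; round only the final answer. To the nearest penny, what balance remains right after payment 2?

£2,029.23

Monthly rate r = 12.8%/12 = 1.06667% = 0.0106667.
Each month: B ← B·(1+r) − £400.00.
Month 1: interest £29.59; balance after payment £2,403.59.
Month 2: interest £25.64; balance after payment £2,029.23.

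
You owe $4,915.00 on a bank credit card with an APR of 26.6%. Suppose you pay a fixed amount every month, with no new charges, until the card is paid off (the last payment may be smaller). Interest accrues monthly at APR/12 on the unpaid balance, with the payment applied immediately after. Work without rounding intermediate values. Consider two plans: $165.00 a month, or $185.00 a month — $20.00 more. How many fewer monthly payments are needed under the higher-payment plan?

Monthly rate r = 26.6%/12 = 2.21667% = 0.0221667.
At $165.00/mo: n = ⌈−ln(1 − rB₀/P)/ln(1+r)⌉ = 50 payments (last $40.85); total interest = total paid − $4,915.00 = $3,210.85.
At $185.00/mo: 41 payments (last $101.52); total interest $2,586.52.
Payments saved = 50 − 41 = 9.

9 fewer payments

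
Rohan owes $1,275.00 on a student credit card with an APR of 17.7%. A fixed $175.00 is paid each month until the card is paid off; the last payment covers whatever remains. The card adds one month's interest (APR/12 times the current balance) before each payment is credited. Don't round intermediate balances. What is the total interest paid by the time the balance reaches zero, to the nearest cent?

$84.00

Monthly rate r = 17.7%/12 = 1.475% = 0.01475.
Payoff takes n = ⌈−ln(1 − rB₀/P)/ln(1+r)⌉ = ⌈7.764⌉ = 8 payments; the last is $134.00.
Total paid = 7·$175.00 + $134.00 = $1,359.00.
Total interest = total paid − principal = $1,359.00 − $1,275.00 = $84.00.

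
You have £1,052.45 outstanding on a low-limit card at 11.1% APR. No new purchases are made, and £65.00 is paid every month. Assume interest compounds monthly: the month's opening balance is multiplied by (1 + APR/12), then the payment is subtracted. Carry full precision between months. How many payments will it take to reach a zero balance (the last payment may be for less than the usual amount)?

Monthly rate r = 11.1%/12 = 0.925% = 0.00925.
Recurrence: B ← B·(1+r) − £65.00.
Month 1: interest £9.74; balance after payment £997.19.
Month 2: interest £9.22; balance after payment £941.41.
Closed form: n = −ln(1 − rB₀/P)/ln(1+r) = −ln(0.85023)/ln(1.00925) ≈ 17.622, so the balance reaches zero during payment 18.

18 months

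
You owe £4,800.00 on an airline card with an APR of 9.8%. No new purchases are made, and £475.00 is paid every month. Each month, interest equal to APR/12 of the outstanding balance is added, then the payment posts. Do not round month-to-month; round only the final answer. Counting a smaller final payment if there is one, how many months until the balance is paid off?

Monthly rate r = 9.8%/12 = 0.816667% = 0.00816667.
Recurrence: B ← B·(1+r) − £475.00.
Month 1: interest £39.20; balance after payment £4,364.20.
Month 2: interest £35.64; balance after payment £3,924.84.
Closed form: n = −ln(1 − rB₀/P)/ln(1+r) = −ln(0.91747)/ln(1.00817) ≈ 10.590, so the balance reaches zero during payment 11.

11 payments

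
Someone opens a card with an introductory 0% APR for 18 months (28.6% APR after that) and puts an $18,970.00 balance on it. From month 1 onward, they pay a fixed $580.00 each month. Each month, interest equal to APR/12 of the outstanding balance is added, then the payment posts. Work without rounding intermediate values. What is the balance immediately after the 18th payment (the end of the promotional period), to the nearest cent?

Promo months 1–18 at r₀ = 0%/12 = 0; months 19+ at r₁ = 28.6%/12 = 0.0238333.
After month 18 (no interest yet): B = $18,970.00 − 18·$580.00 = $8,530.00.

$8,530.00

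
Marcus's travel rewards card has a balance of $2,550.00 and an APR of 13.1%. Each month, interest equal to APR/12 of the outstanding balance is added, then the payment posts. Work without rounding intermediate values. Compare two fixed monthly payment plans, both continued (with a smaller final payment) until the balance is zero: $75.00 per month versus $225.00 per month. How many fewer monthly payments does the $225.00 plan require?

30 fewer payments

Monthly rate r = 13.1%/12 = 1.09167% = 0.0109167.
At $75.00/mo: n = ⌈−ln(1 − rB₀/P)/ln(1+r)⌉ = 43 payments (last $54.47); total interest = total paid − $2,550.00 = $654.47.
At $225.00/mo: 13 payments (last $37.10); total interest $187.10.
Payments saved = 43 − 13 = 30.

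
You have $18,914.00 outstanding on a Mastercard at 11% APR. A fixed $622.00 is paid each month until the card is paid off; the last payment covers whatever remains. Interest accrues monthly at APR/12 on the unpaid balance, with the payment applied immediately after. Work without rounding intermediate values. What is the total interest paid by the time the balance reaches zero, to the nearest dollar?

$3,360

Monthly rate r = 11%/12 = 0.916667% = 0.00916667.
Payoff takes n = ⌈−ln(1 − rB₀/P)/ln(1+r)⌉ = ⌈35.810⌉ = 36 payments; the last is $504.07.
Total paid = 35·$622.00 + $504.07 = $22,274.07.
Total interest = total paid − principal = $22,274.07 − $18,914.00 = $3,360.07.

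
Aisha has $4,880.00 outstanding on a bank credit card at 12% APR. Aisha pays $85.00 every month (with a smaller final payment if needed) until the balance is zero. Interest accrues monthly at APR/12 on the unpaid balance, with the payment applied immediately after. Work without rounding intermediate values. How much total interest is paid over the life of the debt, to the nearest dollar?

$2,412

Monthly rate r = 12%/12 = 1% = 0.01.
Payoff takes n = ⌈−ln(1 − rB₀/P)/ln(1+r)⌉ = ⌈85.785⌉ = 86 payments; the last is $66.82.
Total paid = 85·$85.00 + $66.82 = $7,291.82.
Total interest = total paid − principal = $7,291.82 − $4,880.00 = $2,411.82.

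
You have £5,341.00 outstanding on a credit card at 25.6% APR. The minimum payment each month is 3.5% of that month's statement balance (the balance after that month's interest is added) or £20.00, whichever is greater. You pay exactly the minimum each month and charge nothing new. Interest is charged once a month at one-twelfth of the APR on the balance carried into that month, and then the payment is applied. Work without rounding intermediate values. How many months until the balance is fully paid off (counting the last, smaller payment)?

199 months

Monthly rate r = 25.6%/12 = 2.13333% = 0.0213333.
While 3.5% of the post-interest balance exceeds £20.00, each month B ← (B·(1+r))·(1 − 0.035), i.e. B shrinks by the factor (1+r)·0.965 = 0.98559.
This holds for months 1–156. Entering month 157 the balance is £554.64; 3.5% of the post-interest balance is now below £20.00, so the flat £20.00 minimum applies from here.
From month 157 a fixed £20.00 at rate r clears £554.64 in 43 more payments. Total: 156 + 43 = 199 months.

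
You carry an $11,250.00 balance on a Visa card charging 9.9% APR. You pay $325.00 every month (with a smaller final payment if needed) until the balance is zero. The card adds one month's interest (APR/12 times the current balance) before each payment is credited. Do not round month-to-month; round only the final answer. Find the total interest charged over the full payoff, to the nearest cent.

$2,052.05

Monthly rate r = 9.9%/12 = 0.825% = 0.00825.
Payoff takes n = ⌈−ln(1 − rB₀/P)/ln(1+r)⌉ = ⌈40.929⌉ = 41 payments; the last is $302.05.
Total paid = 40·$325.00 + $302.05 = $13,302.05.
Total interest = total paid − principal = $13,302.05 − $11,250.00 = $2,052.05.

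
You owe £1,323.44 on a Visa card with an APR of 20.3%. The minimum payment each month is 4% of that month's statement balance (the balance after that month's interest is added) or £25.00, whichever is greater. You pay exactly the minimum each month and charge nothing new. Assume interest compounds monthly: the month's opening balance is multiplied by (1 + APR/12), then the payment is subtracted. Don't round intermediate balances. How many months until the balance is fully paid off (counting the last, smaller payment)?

64 months

Monthly rate r = 20.3%/12 = 1.69167% = 0.0169167.
While 4% of the post-interest balance exceeds £25.00, each month B ← (B·(1+r))·(1 − 0.04), i.e. B shrinks by the factor (1+r)·0.96 = 0.97624.
This holds for months 1–32. Entering month 33 the balance is £613.08; 4% of the post-interest balance is now below £25.00, so the flat £25.00 minimum applies from here.
From month 33 a fixed £25.00 at rate r clears £613.08 in 32 more payments. Total: 32 + 32 = 64 months.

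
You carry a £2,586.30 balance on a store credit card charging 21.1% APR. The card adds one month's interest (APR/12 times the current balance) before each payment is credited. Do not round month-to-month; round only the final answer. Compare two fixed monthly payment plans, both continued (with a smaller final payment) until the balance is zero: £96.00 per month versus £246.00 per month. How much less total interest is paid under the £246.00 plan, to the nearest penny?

£650.30

Monthly rate r = 21.1%/12 = 1.75833% = 0.0175833.
At £96.00/mo: n = ⌈−ln(1 − rB₀/P)/ln(1+r)⌉ = 37 payments (last £79.41); total interest = total paid − £2,586.30 = £949.11.
At £246.00/mo: 12 payments (last £179.11); total interest £298.81.
Interest saved = £949.11 − £298.81 = £650.30.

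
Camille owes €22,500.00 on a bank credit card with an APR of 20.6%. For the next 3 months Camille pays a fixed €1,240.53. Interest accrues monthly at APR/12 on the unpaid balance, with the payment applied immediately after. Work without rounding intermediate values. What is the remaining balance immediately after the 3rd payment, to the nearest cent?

Monthly rate r = 20.6%/12 = 1.71667% = 0.0171667.
Each month: B ← B·(1+r) − €1,240.53.
Month 1: interest €386.25; balance after payment €21,645.72.
Month 2: interest €371.58; balance after payment €20,776.77.
Month 3: interest €356.67; balance after payment €19,892.91.

€19,892.91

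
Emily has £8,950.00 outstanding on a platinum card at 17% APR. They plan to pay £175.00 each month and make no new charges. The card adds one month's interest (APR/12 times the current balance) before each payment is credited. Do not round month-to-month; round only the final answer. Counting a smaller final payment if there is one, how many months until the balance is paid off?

Monthly rate r = 17%/12 = 1.41667% = 0.0141667.
Recurrence: B ← B·(1+r) − £175.00.
Month 1: interest £126.79; balance after payment £8,901.79.
Month 2: interest £126.11; balance after payment £8,852.90.
Closed form: n = −ln(1 − rB₀/P)/ln(1+r) = −ln(0.27548)/ln(1.01417) ≈ 91.649, so the balance reaches zero during payment 92.

92 payments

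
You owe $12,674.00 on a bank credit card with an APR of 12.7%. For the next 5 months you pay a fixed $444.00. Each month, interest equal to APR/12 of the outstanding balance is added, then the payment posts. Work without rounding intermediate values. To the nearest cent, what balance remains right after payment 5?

Monthly rate r = 12.7%/12 = 1.05833% = 0.0105833.
Each month: B ← B·(1+r) − $444.00.
Month 1: interest $134.13; balance after payment $12,364.13.
Month 2: interest $130.85; balance after payment $12,050.99.
Month 3: interest $127.54; balance after payment $11,734.53.
Month 4: interest $124.19; balance after payment $11,414.72.
Month 5: interest $120.81; balance after payment $11,091.52.

$11,091.52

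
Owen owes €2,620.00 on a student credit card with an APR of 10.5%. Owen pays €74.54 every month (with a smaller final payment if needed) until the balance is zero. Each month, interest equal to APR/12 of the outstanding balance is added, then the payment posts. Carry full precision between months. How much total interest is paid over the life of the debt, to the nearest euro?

€525

Monthly rate r = 10.5%/12 = 0.875% = 0.00875.
Payoff takes n = ⌈−ln(1 − rB₀/P)/ln(1+r)⌉ = ⌈42.186⌉ = 43 payments; the last is €13.93.
Total paid = 42·€74.54 + €13.93 = €3,144.61.
Total interest = total paid − principal = €3,144.61 − €2,620.00 = €524.61.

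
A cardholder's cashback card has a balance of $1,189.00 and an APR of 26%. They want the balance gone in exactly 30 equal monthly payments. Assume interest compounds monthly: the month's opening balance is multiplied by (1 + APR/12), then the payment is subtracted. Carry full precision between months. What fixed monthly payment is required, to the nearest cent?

Monthly rate r = 26%/12 = 2.16667% = 0.0216667.
Level-payment amortization: P = B₀·r / (1 − (1+r)^(−n)) = 1189.00·0.0216667 / (1 − 1.02167^(−30)).
Denominator 1 − (1+r)^(−30) = 0.474317795.
P = 25.7617 / 0.474317795 ≈ 54.31.

$54.31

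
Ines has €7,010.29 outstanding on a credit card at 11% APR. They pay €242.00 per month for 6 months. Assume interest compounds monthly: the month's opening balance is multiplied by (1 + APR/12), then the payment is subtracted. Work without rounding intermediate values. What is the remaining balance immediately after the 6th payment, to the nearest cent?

€5,919.12

Monthly rate r = 11%/12 = 0.916667% = 0.00916667.
Each month: B ← B·(1+r) − €242.00.
Month 1: interest €64.26; balance after payment €6,832.55.
Month 2: interest €62.63; balance after payment €6,653.18.
Month 3: interest €60.99; balance after payment €6,472.17.
Month 4: interest €59.33; balance after payment €6,289.50.
Month 5: interest €57.65; balance after payment €6,105.15.
Month 6: interest €55.96; balance after payment €5,919.12.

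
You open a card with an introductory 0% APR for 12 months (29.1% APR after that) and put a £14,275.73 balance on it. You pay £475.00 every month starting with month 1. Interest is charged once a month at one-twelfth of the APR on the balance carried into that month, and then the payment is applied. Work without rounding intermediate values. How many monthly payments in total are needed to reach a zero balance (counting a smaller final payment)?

37 payments

Promo months 1–12 at r₀ = 0%/12 = 0; months 13+ at r₁ = 29.1%/12 = 0.02425.
After month 12 (no interest yet): B = £14,275.73 − 12·£475.00 = £8,575.73.
Then at r₁ with £475.00/mo: n₂ = −ln(1 − r₁·B/P)/ln(1+r₁) ≈ 24.04 → 25 more payments.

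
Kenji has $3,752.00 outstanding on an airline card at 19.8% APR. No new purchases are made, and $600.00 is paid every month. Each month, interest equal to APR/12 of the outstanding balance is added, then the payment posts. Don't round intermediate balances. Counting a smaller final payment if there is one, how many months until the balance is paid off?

7 months

Monthly rate r = 19.8%/12 = 1.65% = 0.0165.
Recurrence: B ← B·(1+r) − $600.00.
Month 1: interest $61.91; balance after payment $3,213.91.
Month 2: interest $53.03; balance after payment $2,666.94.
Closed form: n = −ln(1 − rB₀/P)/ln(1+r) = −ln(0.89682)/ln(1.0165) ≈ 6.654, so the balance reaches zero during payment 7.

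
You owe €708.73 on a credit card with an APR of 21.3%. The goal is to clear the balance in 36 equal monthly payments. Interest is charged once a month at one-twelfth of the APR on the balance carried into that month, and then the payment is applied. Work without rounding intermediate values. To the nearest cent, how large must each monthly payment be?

€26.81

Monthly rate r = 21.3%/12 = 1.775% = 0.01775.
Level-payment amortization: P = B₀·r / (1 − (1+r)^(−n)) = 708.73·0.01775 / (1 − 1.01775^(−36)).
Denominator 1 − (1+r)^(−36) = 0.469213337.
P = 12.58 / 0.469213337 ≈ 26.81.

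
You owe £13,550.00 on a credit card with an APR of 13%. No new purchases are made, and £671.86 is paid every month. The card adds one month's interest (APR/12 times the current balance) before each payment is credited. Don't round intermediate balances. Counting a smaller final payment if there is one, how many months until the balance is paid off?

23 months

Monthly rate r = 13%/12 = 1.08333% = 0.0108333.
Recurrence: B ← B·(1+r) − £671.86.
Month 1: interest £146.79; balance after payment £13,024.93.
Month 2: interest £141.10; balance after payment £12,494.18.
Closed form: n = −ln(1 − rB₀/P)/ln(1+r) = −ln(0.78151)/ln(1.01083) ≈ 22.879, so the balance reaches zero during payment 23.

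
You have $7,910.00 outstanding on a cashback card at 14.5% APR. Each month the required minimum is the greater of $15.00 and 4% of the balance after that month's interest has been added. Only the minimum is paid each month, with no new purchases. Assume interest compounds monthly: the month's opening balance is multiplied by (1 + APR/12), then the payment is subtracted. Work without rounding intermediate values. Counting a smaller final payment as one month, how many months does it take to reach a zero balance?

136 months

Monthly rate r = 14.5%/12 = 1.20833% = 0.0120833.
While 4% of the post-interest balance exceeds $15.00, each month B ← (B·(1+r))·(1 − 0.04), i.e. B shrinks by the factor (1+r)·0.96 = 0.9716.
This holds for months 1–107. Entering month 108 the balance is $362.53; 4% of the post-interest balance is now below $15.00, so the flat $15.00 minimum applies from here.
From month 108 a fixed $15.00 at rate r clears $362.53 in 29 more payments. Total: 107 + 29 = 136 months.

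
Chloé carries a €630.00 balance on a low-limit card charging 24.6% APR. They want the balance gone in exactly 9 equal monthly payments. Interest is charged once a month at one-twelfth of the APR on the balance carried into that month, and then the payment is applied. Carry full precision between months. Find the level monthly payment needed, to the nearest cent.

Monthly rate r = 24.6%/12 = 2.05% = 0.0205.
Level-payment amortization: P = B₀·r / (1 − (1+r)^(−n)) = 630.00·0.0205 / (1 − 1.0205^(−9)).
Denominator 1 − (1+r)^(−9) = 0.16692727.
P = 12.915 / 0.16692727 ≈ 77.37.

€77.37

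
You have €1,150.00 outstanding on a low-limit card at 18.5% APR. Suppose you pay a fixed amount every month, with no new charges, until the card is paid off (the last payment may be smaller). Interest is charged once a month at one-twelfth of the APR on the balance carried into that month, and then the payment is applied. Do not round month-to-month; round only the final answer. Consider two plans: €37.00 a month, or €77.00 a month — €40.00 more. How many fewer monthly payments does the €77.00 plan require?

Monthly rate r = 18.5%/12 = 1.54167% = 0.0154167.
At €37.00/mo: n = ⌈−ln(1 − rB₀/P)/ln(1+r)⌉ = 43 payments (last €23.68); total interest = total paid − €1,150.00 = €427.68.
At €77.00/mo: 18 payments (last €8.13); total interest €167.13.
Payments saved = 43 − 18 = 25.

25 fewer payments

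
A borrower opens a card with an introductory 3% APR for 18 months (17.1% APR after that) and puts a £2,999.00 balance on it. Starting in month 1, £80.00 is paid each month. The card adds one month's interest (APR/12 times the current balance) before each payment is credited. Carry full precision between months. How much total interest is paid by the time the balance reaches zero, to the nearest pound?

Promo months 1–18 at r₀ = 3%/12 = 0.0025; months 19+ at r₁ = 17.1%/12 = 0.01425.
After month 18: iterate B ← B·(1+r₀) − £80.00 for 18 months → £1,665.85.
Then at r₁ with £80.00/mo: n₂ = −ln(1 − r₁·B/P)/ln(1+r₁) ≈ 24.88 → 25 more payments.
Total paid = 42·£80.00 + £70.32 = £3,430.32; interest = £3,430.32 − £2,999.00 = £431.32.

£431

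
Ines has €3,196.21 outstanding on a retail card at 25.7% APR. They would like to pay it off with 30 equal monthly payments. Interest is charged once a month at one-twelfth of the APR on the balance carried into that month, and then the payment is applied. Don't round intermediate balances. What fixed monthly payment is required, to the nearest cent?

Monthly rate r = 25.7%/12 = 2.14167% = 0.0214167.
Level-payment amortization: P = B₀·r / (1 − (1+r)^(−n)) = 3196.21·0.0214167 / (1 − 1.02142^(−30)).
Denominator 1 − (1+r)^(−30) = 0.470444115.
P = 68.4522 / 0.470444115 ≈ 145.51.

€145.51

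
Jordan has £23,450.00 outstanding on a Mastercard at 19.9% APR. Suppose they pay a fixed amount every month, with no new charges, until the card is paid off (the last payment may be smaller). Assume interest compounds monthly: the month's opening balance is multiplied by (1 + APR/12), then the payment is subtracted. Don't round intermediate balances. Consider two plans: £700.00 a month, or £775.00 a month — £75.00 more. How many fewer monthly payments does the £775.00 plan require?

Monthly rate r = 19.9%/12 = 1.65833% = 0.0165833.
At £700.00/mo: n = ⌈−ln(1 − rB₀/P)/ln(1+r)⌉ = 50 payments (last £213.15); total interest = total paid − £23,450.00 = £11,063.15.
At £775.00/mo: 43 payments (last £280.64); total interest £9,380.64.
Payments saved = 50 − 43 = 7.

7 fewer payments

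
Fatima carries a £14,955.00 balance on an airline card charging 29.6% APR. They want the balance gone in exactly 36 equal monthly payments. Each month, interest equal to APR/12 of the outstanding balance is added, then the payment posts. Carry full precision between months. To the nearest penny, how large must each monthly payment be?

£631.59

Monthly rate r = 29.6%/12 = 2.46667% = 0.0246667.
Level-payment amortization: P = B₀·r / (1 − (1+r)^(−n)) = 14955.00·0.0246667 / (1 − 1.02467^(−36)).
Denominator 1 − (1+r)^(−36) = 0.584064397.
P = 368.89 / 0.584064397 ≈ 631.59.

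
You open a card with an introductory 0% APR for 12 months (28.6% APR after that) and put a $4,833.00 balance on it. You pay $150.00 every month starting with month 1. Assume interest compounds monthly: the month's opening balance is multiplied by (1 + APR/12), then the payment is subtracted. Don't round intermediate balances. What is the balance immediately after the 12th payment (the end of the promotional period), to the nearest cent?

$3,033.00

Promo months 1–12 at r₀ = 0%/12 = 0; months 13+ at r₁ = 28.6%/12 = 0.0238333.
After month 12 (no interest yet): B = $4,833.00 − 12·$150.00 = $3,033.00.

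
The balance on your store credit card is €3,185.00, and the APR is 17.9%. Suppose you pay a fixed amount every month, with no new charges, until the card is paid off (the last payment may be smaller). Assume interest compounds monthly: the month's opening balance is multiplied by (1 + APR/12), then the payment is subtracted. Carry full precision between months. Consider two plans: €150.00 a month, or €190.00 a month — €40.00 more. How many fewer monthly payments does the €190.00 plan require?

6 fewer payments

Monthly rate r = 17.9%/12 = 1.49167% = 0.0149167.
At €150.00/mo: n = ⌈−ln(1 − rB₀/P)/ln(1+r)⌉ = 26 payments (last €108.65); total interest = total paid − €3,185.00 = €673.65.
At €190.00/mo: 20 payments (last €82.80); total interest €507.80.
Payments saved = 26 − 20 = 6.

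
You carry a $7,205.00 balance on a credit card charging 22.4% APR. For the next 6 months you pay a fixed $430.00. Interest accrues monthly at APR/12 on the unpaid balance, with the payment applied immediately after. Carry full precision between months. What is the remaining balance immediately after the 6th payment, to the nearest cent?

$5,347.13

Monthly rate r = 22.4%/12 = 1.86667% = 0.0186667.
Each month: B ← B·(1+r) − $430.00.
Month 1: interest $134.49; balance after payment $6,909.49.
Month 2: interest $128.98; balance after payment $6,608.47.
Month 3: interest $123.36; balance after payment $6,301.83.
Month 4: interest $117.63; balance after payment $5,989.46.
Month 5: interest $111.80; balance after payment $5,671.27.
Month 6: interest $105.86; balance after payment $5,347.13.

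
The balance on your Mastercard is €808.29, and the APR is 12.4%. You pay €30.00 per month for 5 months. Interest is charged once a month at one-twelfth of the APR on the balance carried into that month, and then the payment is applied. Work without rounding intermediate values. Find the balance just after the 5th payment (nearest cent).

Monthly rate r = 12.4%/12 = 1.03333% = 0.0103333.
Each month: B ← B·(1+r) − €30.00.
Month 1: interest €8.35; balance after payment €786.64.
Month 2: interest €8.13; balance after payment €764.77.
Month 3: interest €7.90; balance after payment €742.67.
Month 4: interest €7.67; balance after payment €720.35.
Month 5: interest €7.44; balance after payment €697.79.

€697.79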